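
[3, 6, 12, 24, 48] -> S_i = 3*2^i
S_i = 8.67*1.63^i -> [8.67, 14.13, 23.04, 37.55, 61.2]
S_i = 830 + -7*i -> [830, 823, 816, 809, 802]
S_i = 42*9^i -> [42, 378, 3402, 30618, 275562]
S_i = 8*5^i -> [8, 40, 200, 1000, 5000]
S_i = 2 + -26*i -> [2, -24, -50, -76, -102]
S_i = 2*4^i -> [2, 8, 32, 128, 512]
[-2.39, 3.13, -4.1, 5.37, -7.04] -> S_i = -2.39*(-1.31)^i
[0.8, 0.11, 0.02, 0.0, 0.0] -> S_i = 0.80*0.14^i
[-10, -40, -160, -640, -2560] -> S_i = -10*4^i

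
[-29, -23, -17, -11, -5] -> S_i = -29 + 6*i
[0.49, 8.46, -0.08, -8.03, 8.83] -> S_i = Random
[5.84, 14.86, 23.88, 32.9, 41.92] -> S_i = 5.84 + 9.02*i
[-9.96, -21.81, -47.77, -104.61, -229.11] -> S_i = -9.96*2.19^i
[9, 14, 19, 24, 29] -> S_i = 9 + 5*i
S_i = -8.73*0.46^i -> [-8.73, -4.02, -1.85, -0.85, -0.39]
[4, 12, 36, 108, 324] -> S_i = 4*3^i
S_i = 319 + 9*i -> [319, 328, 337, 346, 355]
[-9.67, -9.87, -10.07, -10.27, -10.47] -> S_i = -9.67 + -0.20*i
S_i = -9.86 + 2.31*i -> [-9.86, -7.55, -5.24, -2.93, -0.62]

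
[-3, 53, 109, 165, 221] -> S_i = -3 + 56*i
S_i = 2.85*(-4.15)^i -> [2.85, -11.83, 49.08, -203.7, 845.35]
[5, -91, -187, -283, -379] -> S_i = 5 + -96*i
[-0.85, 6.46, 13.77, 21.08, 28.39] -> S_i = -0.85 + 7.31*i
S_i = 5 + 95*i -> [5, 100, 195, 290, 385]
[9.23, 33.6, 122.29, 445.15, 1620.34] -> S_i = 9.23*3.64^i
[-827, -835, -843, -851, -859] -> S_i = -827 + -8*i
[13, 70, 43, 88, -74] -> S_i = Random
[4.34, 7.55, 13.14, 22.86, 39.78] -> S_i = 4.34*1.74^i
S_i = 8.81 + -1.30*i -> [8.81, 7.51, 6.21, 4.91, 3.61]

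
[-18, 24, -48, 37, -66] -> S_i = Random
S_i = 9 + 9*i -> [9, 18, 27, 36, 45]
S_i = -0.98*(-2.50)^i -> [-0.98, 2.45, -6.12, 15.31, -38.28]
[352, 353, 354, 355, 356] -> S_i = 352 + 1*i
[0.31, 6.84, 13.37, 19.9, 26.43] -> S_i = 0.31 + 6.53*i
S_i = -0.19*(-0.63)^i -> [-0.19, 0.12, -0.08, 0.05, -0.03]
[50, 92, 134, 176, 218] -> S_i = 50 + 42*i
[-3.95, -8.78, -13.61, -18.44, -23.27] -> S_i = -3.95 + -4.83*i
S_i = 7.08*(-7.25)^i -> [7.08, -51.33, 372.14, -2698.03, 19560.74]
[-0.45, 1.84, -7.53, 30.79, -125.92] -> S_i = -0.45*(-4.09)^i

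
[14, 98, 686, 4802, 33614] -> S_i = 14*7^i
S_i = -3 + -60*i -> [-3, -63, -123, -183, -243]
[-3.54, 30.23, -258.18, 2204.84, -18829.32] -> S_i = -3.54*(-8.54)^i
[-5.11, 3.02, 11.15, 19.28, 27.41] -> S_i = -5.11 + 8.13*i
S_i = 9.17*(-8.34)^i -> [9.17, -76.48, 637.82, -5319.46, 44364.29]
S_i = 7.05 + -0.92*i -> [7.05, 6.13, 5.21, 4.29, 3.37]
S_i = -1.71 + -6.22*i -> [-1.71, -7.93, -14.15, -20.37, -26.59]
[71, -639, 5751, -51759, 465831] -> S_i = 71*-9^i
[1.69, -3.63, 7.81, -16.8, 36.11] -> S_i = 1.69*(-2.15)^i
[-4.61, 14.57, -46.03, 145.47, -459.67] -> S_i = -4.61*(-3.16)^i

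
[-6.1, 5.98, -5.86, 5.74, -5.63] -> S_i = -6.10*(-0.98)^i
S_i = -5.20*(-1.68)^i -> [-5.2, 8.74, -14.68, 24.66, -41.42]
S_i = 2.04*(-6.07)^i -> [2.04, -12.38, 75.16, -456.24, 2769.4]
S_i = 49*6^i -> [49, 294, 1764, 10584, 63504]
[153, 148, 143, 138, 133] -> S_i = 153 + -5*i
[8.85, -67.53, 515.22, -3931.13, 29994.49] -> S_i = 8.85*(-7.63)^i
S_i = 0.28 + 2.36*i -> [0.28, 2.64, 5.0, 7.36, 9.72]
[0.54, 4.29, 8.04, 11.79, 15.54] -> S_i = 0.54 + 3.75*i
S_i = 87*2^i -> [87, 174, 348, 696, 1392]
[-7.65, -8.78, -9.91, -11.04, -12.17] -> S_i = -7.65 + -1.13*i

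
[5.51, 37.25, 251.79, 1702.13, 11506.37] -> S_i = 5.51*6.76^i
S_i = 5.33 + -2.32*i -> [5.33, 3.01, 0.69, -1.63, -3.95]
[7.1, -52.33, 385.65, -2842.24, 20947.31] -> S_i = 7.10*(-7.37)^i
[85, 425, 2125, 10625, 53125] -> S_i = 85*5^i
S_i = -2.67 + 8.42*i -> [-2.67, 5.75, 14.17, 22.59, 31.01]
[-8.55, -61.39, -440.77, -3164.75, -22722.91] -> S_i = -8.55*7.18^i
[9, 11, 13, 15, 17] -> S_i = 9 + 2*i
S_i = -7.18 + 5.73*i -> [-7.18, -1.45, 4.28, 10.01, 15.74]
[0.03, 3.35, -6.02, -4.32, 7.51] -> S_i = Random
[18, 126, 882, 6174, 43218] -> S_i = 18*7^i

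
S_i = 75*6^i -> [75, 450, 2700, 16200, 97200]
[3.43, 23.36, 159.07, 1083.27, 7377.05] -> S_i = 3.43*6.81^i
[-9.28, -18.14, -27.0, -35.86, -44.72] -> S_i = -9.28 + -8.86*i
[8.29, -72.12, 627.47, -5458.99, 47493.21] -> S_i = 8.29*(-8.70)^i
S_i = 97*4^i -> [97, 388, 1552, 6208, 24832]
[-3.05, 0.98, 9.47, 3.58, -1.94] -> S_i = Random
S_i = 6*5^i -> [6, 30, 150, 750, 3750]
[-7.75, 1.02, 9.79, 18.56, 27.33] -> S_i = -7.75 + 8.77*i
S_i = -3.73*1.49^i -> [-3.73, -5.56, -8.28, -12.34, -18.38]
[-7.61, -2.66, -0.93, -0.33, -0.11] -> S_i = -7.61*0.35^i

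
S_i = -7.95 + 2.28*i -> [-7.95, -5.67, -3.39, -1.11, 1.17]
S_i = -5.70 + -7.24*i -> [-5.7, -12.94, -20.18, -27.42, -34.66]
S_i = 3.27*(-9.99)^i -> [3.27, -32.67, 326.35, -3260.2, 32569.4]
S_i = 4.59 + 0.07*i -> [4.59, 4.66, 4.73, 4.8, 4.87]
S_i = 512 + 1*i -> [512, 513, 514, 515, 516]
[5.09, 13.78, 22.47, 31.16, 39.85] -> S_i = 5.09 + 8.69*i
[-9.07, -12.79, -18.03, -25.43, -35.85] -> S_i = -9.07*1.41^i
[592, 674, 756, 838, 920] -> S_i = 592 + 82*i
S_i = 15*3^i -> [15, 45, 135, 405, 1215]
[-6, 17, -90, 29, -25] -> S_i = Random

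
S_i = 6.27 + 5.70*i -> [6.27, 11.97, 17.67, 23.37, 29.07]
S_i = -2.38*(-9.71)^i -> [-2.38, 23.11, -224.4, 2178.89, -21156.99]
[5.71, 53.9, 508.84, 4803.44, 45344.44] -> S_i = 5.71*9.44^i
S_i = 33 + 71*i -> [33, 104, 175, 246, 317]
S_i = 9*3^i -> [9, 27, 81, 243, 729]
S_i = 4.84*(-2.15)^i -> [4.84, -10.41, 22.37, -48.1, 103.42]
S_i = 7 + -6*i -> [7, 1, -5, -11, -17]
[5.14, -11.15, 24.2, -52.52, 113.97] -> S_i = 5.14*(-2.17)^i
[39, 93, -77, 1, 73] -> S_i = Random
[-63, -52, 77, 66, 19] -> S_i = Random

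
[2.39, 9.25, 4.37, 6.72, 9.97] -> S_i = Random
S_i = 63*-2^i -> [63, -126, 252, -504, 1008]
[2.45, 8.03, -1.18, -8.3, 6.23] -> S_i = Random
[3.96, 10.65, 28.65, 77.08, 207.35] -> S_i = 3.96*2.69^i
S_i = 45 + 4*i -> [45, 49, 53, 57, 61]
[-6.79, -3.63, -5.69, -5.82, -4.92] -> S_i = Random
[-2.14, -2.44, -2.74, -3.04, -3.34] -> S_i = -2.14 + -0.30*i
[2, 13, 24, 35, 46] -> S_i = 2 + 11*i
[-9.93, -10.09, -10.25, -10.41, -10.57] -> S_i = -9.93 + -0.16*i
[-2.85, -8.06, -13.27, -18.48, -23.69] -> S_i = -2.85 + -5.21*i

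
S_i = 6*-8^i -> [6, -48, 384, -3072, 24576]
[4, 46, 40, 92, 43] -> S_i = Random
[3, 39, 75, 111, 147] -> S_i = 3 + 36*i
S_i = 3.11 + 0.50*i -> [3.11, 3.61, 4.11, 4.61, 5.11]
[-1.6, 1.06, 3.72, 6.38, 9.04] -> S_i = -1.60 + 2.66*i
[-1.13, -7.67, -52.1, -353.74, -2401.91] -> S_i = -1.13*6.79^i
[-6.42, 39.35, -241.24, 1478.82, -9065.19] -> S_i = -6.42*(-6.13)^i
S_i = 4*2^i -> [4, 8, 16, 32, 64]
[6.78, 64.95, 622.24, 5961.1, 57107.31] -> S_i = 6.78*9.58^i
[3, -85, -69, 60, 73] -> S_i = Random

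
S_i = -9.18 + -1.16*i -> [-9.18, -10.34, -11.5, -12.66, -13.82]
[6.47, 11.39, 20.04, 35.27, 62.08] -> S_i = 6.47*1.76^i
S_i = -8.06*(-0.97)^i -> [-8.06, 7.82, -7.58, 7.36, -7.14]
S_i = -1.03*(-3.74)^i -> [-1.03, 3.85, -14.41, 53.88, -201.52]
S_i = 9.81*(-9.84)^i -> [9.81, -96.53, 949.86, -9346.61, 91970.68]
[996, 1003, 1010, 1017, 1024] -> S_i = 996 + 7*i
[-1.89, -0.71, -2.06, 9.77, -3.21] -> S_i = Random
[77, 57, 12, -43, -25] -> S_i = Random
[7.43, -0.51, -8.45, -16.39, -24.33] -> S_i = 7.43 + -7.94*i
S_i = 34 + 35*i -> [34, 69, 104, 139, 174]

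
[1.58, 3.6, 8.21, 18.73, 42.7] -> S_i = 1.58*2.28^i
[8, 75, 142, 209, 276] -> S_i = 8 + 67*i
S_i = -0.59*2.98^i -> [-0.59, -1.76, -5.24, -15.61, -46.53]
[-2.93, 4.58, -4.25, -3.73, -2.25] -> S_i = Random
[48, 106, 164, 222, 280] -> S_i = 48 + 58*i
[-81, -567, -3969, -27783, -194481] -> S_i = -81*7^i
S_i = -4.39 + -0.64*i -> [-4.39, -5.03, -5.67, -6.31, -6.95]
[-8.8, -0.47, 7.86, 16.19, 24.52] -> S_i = -8.80 + 8.33*i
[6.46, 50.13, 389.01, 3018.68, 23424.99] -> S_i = 6.46*7.76^i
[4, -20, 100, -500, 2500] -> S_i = 4*-5^i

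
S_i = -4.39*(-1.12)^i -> [-4.39, 4.92, -5.51, 6.17, -6.91]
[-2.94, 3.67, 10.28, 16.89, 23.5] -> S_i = -2.94 + 6.61*i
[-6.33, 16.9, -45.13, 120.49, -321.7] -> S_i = -6.33*(-2.67)^i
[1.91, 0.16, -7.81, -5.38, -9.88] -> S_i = Random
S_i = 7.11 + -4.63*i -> [7.11, 2.48, -2.15, -6.78, -11.41]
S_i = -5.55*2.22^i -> [-5.55, -12.32, -27.35, -60.72, -134.8]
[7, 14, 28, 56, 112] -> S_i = 7*2^i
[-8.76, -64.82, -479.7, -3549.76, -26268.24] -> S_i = -8.76*7.40^i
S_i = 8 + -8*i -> [8, 0, -8, -16, -24]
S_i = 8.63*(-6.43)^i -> [8.63, -55.49, 356.81, -2294.27, 14752.13]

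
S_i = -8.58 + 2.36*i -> [-8.58, -6.22, -3.86, -1.5, 0.86]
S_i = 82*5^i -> [82, 410, 2050, 10250, 51250]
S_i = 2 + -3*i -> [2, -1, -4, -7, -10]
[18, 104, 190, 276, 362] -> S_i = 18 + 86*i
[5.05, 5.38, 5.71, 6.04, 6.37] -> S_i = 5.05 + 0.33*i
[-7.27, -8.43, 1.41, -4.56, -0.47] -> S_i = Random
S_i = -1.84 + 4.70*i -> [-1.84, 2.86, 7.56, 12.26, 16.96]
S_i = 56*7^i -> [56, 392, 2744, 19208, 134456]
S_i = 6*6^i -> [6, 36, 216, 1296, 7776]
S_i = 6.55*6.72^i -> [6.55, 44.02, 295.79, 1987.69, 13357.29]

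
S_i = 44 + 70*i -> [44, 114, 184, 254, 324]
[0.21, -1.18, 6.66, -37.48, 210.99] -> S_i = 0.21*(-5.63)^i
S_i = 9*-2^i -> [9, -18, 36, -72, 144]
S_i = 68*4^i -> [68, 272, 1088, 4352, 17408]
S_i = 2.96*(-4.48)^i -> [2.96, -13.26, 59.41, -266.15, 1192.35]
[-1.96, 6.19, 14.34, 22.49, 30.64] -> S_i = -1.96 + 8.15*i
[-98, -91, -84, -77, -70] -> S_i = -98 + 7*i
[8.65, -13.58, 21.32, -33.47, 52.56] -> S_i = 8.65*(-1.57)^i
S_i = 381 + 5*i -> [381, 386, 391, 396, 401]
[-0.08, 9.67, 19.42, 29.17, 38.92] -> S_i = -0.08 + 9.75*i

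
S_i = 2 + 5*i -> [2, 7, 12, 17, 22]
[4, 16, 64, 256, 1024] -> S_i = 4*4^i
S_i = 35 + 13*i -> [35, 48, 61, 74, 87]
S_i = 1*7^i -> [1, 7, 49, 343, 2401]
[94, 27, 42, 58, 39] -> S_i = Random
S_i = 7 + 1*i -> [7, 8, 9, 10, 11]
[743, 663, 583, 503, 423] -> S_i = 743 + -80*i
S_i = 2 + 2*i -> [2, 4, 6, 8, 10]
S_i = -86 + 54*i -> [-86, -32, 22, 76, 130]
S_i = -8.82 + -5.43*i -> [-8.82, -14.25, -19.68, -25.11, -30.54]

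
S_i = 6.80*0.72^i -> [6.8, 4.9, 3.53, 2.54, 1.83]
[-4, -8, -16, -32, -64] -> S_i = -4*2^i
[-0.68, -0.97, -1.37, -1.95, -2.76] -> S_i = -0.68*1.42^i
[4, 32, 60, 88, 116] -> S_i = 4 + 28*i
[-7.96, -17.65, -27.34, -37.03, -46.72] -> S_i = -7.96 + -9.69*i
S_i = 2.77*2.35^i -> [2.77, 6.51, 15.3, 35.95, 84.48]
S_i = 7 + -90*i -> [7, -83, -173, -263, -353]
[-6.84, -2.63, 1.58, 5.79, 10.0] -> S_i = -6.84 + 4.21*i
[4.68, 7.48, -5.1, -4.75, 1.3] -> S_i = Random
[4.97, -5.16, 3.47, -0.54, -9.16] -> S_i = Random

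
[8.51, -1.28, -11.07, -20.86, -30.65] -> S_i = 8.51 + -9.79*i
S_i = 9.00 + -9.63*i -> [9.0, -0.63, -10.26, -19.89, -29.52]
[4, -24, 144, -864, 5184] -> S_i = 4*-6^i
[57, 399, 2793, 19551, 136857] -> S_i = 57*7^i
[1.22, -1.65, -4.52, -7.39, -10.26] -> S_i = 1.22 + -2.87*i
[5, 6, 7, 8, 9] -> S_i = 5 + 1*i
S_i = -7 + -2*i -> [-7, -9, -11, -13, -15]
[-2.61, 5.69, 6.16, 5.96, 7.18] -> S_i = Random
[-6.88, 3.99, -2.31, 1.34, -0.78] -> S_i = -6.88*(-0.58)^i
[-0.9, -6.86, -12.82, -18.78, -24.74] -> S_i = -0.90 + -5.96*i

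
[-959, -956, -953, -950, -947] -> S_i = -959 + 3*i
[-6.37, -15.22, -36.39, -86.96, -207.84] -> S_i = -6.37*2.39^i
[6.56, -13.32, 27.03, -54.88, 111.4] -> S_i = 6.56*(-2.03)^i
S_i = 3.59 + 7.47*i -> [3.59, 11.06, 18.53, 26.0, 33.47]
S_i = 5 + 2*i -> [5, 7, 9, 11, 13]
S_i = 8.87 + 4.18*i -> [8.87, 13.05, 17.23, 21.41, 25.59]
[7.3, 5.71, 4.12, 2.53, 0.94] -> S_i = 7.30 + -1.59*i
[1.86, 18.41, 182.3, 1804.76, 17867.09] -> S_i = 1.86*9.90^i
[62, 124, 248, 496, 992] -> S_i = 62*2^i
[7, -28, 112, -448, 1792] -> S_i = 7*-4^i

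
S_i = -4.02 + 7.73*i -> [-4.02, 3.71, 11.44, 19.17, 26.9]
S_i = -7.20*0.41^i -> [-7.2, -2.95, -1.21, -0.5, -0.2]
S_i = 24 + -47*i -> [24, -23, -70, -117, -164]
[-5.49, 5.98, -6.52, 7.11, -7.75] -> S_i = -5.49*(-1.09)^i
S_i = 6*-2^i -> [6, -12, 24, -48, 96]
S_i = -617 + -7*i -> [-617, -624, -631, -638, -645]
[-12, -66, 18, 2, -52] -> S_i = Random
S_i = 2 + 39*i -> [2, 41, 80, 119, 158]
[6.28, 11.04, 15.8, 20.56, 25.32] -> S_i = 6.28 + 4.76*i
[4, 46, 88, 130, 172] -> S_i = 4 + 42*i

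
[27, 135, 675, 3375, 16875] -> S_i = 27*5^i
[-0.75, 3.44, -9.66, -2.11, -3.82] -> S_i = Random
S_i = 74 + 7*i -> [74, 81, 88, 95, 102]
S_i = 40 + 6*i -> [40, 46, 52, 58, 64]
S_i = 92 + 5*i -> [92, 97, 102, 107, 112]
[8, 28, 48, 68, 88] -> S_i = 8 + 20*i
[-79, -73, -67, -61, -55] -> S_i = -79 + 6*i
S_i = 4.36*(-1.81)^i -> [4.36, -7.89, 14.28, -25.85, 46.8]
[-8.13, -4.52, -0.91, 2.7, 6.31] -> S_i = -8.13 + 3.61*i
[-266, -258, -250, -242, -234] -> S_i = -266 + 8*i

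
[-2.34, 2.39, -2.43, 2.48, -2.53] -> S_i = -2.34*(-1.02)^i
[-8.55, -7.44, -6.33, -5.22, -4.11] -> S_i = -8.55 + 1.11*i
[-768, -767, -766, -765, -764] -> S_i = -768 + 1*i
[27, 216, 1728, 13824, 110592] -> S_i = 27*8^i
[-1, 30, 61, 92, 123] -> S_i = -1 + 31*i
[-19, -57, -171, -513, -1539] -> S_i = -19*3^i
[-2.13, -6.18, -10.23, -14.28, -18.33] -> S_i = -2.13 + -4.05*i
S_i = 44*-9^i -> [44, -396, 3564, -32076, 288684]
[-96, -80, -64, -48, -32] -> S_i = -96 + 16*i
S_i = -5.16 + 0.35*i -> [-5.16, -4.81, -4.46, -4.11, -3.76]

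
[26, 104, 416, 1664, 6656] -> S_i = 26*4^i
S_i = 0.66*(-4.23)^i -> [0.66, -2.79, 11.81, -49.95, 211.3]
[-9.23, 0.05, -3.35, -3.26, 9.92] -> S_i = Random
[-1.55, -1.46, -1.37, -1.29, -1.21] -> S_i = -1.55*0.94^i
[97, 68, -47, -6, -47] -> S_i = Random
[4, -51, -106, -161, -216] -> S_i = 4 + -55*i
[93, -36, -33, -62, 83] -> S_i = Random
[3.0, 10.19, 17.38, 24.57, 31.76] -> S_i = 3.00 + 7.19*i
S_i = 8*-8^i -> [8, -64, 512, -4096, 32768]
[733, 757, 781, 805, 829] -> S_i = 733 + 24*i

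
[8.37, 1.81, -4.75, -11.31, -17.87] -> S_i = 8.37 + -6.56*i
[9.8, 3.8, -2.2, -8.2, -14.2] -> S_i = 9.80 + -6.00*i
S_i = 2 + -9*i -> [2, -7, -16, -25, -34]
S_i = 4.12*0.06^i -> [4.12, 0.25, 0.01, 0.0, 0.0]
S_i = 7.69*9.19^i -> [7.69, 70.67, 649.47, 5968.61, 54851.48]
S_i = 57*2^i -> [57, 114, 228, 456, 912]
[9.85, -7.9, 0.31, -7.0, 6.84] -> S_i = Random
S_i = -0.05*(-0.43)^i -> [-0.05, 0.02, -0.01, 0.0, -0.0]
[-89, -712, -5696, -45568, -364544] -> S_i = -89*8^i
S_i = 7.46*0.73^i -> [7.46, 5.45, 3.98, 2.9, 2.12]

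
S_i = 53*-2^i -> [53, -106, 212, -424, 848]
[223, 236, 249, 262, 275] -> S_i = 223 + 13*i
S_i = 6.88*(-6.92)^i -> [6.88, -47.61, 329.46, -2279.85, 15776.58]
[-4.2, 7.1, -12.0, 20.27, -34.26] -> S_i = -4.20*(-1.69)^i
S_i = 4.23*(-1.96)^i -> [4.23, -8.29, 16.25, -31.85, 62.43]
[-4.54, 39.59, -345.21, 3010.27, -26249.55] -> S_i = -4.54*(-8.72)^i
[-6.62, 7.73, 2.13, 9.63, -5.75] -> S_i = Random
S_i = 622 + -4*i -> [622, 618, 614, 610, 606]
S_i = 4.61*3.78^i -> [4.61, 17.43, 65.87, 248.99, 941.17]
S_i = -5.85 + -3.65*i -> [-5.85, -9.5, -13.15, -16.8, -20.45]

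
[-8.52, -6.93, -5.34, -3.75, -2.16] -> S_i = -8.52 + 1.59*i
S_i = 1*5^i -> [1, 5, 25, 125, 625]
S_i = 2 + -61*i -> [2, -59, -120, -181, -242]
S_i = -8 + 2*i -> [-8, -6, -4, -2, 0]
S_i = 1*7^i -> [1, 7, 49, 343, 2401]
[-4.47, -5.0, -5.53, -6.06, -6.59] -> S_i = -4.47 + -0.53*i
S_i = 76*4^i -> [76, 304, 1216, 4864, 19456]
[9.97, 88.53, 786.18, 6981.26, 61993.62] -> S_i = 9.97*8.88^i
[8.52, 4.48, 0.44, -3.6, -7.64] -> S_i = 8.52 + -4.04*i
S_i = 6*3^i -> [6, 18, 54, 162, 486]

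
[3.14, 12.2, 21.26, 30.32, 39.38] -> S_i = 3.14 + 9.06*i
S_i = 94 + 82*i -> [94, 176, 258, 340, 422]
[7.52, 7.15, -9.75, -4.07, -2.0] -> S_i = Random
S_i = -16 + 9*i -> [-16, -7, 2, 11, 20]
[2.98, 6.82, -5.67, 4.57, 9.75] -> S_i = Random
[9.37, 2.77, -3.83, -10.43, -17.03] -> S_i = 9.37 + -6.60*i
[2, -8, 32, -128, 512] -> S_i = 2*-4^i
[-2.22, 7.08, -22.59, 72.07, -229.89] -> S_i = -2.22*(-3.19)^i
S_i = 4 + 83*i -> [4, 87, 170, 253, 336]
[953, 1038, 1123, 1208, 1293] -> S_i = 953 + 85*i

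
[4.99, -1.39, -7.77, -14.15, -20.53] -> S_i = 4.99 + -6.38*i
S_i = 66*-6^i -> [66, -396, 2376, -14256, 85536]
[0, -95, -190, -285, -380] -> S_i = 0 + -95*i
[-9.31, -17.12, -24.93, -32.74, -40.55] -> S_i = -9.31 + -7.81*i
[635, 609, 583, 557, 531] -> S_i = 635 + -26*i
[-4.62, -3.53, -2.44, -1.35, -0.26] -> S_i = -4.62 + 1.09*i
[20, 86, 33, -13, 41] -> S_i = Random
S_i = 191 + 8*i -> [191, 199, 207, 215, 223]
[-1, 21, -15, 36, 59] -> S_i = Random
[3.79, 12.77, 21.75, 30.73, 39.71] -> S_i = 3.79 + 8.98*i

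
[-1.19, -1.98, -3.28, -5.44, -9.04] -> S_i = -1.19*1.66^i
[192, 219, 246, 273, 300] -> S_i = 192 + 27*i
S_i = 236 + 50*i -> [236, 286, 336, 386, 436]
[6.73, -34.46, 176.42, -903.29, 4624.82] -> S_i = 6.73*(-5.12)^i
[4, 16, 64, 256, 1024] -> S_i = 4*4^i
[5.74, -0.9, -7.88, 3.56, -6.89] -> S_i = Random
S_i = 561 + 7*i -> [561, 568, 575, 582, 589]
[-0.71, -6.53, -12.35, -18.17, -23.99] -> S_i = -0.71 + -5.82*i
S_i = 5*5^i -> [5, 25, 125, 625, 3125]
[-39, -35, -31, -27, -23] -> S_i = -39 + 4*i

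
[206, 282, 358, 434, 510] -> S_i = 206 + 76*i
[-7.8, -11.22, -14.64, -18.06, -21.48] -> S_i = -7.80 + -3.42*i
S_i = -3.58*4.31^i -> [-3.58, -15.43, -66.5, -286.63, -1235.36]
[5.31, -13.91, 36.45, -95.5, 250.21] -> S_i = 5.31*(-2.62)^i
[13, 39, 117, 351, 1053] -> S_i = 13*3^i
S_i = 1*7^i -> [1, 7, 49, 343, 2401]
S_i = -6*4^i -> [-6, -24, -96, -384, -1536]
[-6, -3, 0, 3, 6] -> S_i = -6 + 3*i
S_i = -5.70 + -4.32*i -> [-5.7, -10.02, -14.34, -18.66, -22.98]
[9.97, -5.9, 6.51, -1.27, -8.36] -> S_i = Random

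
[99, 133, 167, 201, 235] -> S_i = 99 + 34*i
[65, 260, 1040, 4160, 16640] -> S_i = 65*4^i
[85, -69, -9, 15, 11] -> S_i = Random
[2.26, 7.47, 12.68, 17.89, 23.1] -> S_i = 2.26 + 5.21*i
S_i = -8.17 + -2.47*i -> [-8.17, -10.64, -13.11, -15.58, -18.05]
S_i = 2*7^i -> [2, 14, 98, 686, 4802]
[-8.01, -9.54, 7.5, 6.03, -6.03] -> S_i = Random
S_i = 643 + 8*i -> [643, 651, 659, 667, 675]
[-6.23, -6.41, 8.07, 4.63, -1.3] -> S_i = Random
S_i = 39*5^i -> [39, 195, 975, 4875, 24375]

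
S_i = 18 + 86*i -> [18, 104, 190, 276, 362]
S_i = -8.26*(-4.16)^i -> [-8.26, 34.36, -142.94, 594.65, -2473.74]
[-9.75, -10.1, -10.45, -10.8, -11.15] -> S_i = -9.75 + -0.35*i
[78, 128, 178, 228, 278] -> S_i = 78 + 50*i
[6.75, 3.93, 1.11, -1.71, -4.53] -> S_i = 6.75 + -2.82*i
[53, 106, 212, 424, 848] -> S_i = 53*2^i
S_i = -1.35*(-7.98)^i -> [-1.35, 10.77, -85.97, 686.03, -5474.51]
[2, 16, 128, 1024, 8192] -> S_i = 2*8^i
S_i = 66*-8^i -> [66, -528, 4224, -33792, 270336]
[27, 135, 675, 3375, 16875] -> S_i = 27*5^i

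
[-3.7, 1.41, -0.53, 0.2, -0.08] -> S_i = -3.70*(-0.38)^i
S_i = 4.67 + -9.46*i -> [4.67, -4.79, -14.25, -23.71, -33.17]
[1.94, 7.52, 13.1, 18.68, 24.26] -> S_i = 1.94 + 5.58*i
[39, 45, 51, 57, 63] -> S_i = 39 + 6*i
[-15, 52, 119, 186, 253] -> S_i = -15 + 67*i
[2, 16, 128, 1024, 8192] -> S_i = 2*8^i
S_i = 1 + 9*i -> [1, 10, 19, 28, 37]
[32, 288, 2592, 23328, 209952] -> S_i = 32*9^i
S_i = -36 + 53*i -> [-36, 17, 70, 123, 176]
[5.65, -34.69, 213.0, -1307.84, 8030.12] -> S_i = 5.65*(-6.14)^i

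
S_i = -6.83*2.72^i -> [-6.83, -18.58, -50.53, -137.44, -373.85]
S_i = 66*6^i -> [66, 396, 2376, 14256, 85536]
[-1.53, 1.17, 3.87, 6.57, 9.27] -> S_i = -1.53 + 2.70*i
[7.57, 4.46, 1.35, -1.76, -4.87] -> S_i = 7.57 + -3.11*i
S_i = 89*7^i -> [89, 623, 4361, 30527, 213689]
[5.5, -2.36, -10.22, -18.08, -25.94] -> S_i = 5.50 + -7.86*i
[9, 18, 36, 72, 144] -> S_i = 9*2^i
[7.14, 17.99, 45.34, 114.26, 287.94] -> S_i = 7.14*2.52^i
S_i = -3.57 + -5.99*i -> [-3.57, -9.56, -15.55, -21.54, -27.53]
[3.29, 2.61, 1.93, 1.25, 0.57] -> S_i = 3.29 + -0.68*i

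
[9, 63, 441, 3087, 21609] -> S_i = 9*7^i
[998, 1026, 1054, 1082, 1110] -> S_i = 998 + 28*i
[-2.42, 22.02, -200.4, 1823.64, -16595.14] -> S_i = -2.42*(-9.10)^i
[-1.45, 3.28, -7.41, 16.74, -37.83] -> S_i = -1.45*(-2.26)^i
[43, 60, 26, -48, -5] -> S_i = Random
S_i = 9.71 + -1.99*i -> [9.71, 7.72, 5.73, 3.74, 1.75]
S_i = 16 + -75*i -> [16, -59, -134, -209, -284]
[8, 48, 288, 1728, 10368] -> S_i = 8*6^i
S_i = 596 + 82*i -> [596, 678, 760, 842, 924]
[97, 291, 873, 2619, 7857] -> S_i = 97*3^i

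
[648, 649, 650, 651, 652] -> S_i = 648 + 1*i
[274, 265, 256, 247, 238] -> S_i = 274 + -9*i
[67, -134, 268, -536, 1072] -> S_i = 67*-2^i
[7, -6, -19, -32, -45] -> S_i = 7 + -13*i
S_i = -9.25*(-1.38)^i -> [-9.25, 12.76, -17.62, 24.31, -33.55]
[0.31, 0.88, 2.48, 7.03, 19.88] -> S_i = 0.31*2.83^i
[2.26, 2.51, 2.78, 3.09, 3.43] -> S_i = 2.26*1.11^i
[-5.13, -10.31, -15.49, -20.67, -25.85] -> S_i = -5.13 + -5.18*i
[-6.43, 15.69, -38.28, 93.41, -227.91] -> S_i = -6.43*(-2.44)^i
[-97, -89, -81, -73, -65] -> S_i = -97 + 8*i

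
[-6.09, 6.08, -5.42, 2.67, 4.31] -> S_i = Random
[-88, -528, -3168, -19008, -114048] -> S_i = -88*6^i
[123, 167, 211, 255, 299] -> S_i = 123 + 44*i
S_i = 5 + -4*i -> [5, 1, -3, -7, -11]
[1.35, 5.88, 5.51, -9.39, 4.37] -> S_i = Random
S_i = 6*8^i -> [6, 48, 384, 3072, 24576]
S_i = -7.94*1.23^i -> [-7.94, -9.77, -12.01, -14.78, -18.17]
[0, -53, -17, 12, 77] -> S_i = Random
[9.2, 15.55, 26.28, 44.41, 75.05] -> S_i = 9.20*1.69^i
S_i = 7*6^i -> [7, 42, 252, 1512, 9072]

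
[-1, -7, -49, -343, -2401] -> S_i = -1*7^i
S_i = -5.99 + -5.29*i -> [-5.99, -11.28, -16.57, -21.86, -27.15]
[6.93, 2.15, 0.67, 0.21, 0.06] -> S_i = 6.93*0.31^i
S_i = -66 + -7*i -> [-66, -73, -80, -87, -94]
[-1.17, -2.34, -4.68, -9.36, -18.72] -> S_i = -1.17*2.00^i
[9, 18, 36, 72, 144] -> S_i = 9*2^i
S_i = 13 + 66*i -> [13, 79, 145, 211, 277]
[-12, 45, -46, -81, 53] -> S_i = Random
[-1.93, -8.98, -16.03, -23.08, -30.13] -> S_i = -1.93 + -7.05*i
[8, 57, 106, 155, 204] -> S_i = 8 + 49*i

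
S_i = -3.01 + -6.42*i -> [-3.01, -9.43, -15.85, -22.27, -28.69]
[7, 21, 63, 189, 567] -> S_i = 7*3^i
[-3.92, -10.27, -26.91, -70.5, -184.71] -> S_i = -3.92*2.62^i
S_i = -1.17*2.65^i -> [-1.17, -3.1, -8.22, -21.77, -57.7]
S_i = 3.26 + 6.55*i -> [3.26, 9.81, 16.36, 22.91, 29.46]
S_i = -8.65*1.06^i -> [-8.65, -9.17, -9.72, -10.3, -10.92]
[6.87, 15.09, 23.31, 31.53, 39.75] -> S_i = 6.87 + 8.22*i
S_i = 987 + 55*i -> [987, 1042, 1097, 1152, 1207]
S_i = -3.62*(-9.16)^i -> [-3.62, 33.16, -303.74, 2782.24, -25485.34]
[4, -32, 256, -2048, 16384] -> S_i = 4*-8^i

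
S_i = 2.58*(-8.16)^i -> [2.58, -21.05, 171.79, -1401.81, 11438.8]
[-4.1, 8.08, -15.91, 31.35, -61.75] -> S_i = -4.10*(-1.97)^i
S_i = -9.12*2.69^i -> [-9.12, -24.53, -65.99, -177.52, -477.53]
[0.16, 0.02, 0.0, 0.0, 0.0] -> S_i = 0.16*0.14^i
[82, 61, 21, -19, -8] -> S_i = Random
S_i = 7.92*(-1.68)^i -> [7.92, -13.31, 22.35, -37.55, 63.09]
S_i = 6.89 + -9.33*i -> [6.89, -2.44, -11.77, -21.1, -30.43]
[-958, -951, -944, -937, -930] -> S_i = -958 + 7*i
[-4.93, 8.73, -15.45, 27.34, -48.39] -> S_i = -4.93*(-1.77)^i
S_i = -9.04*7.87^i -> [-9.04, -71.14, -559.91, -4406.49, -34679.06]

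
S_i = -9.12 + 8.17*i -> [-9.12, -0.95, 7.22, 15.39, 23.56]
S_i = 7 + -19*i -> [7, -12, -31, -50, -69]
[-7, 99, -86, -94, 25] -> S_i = Random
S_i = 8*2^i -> [8, 16, 32, 64, 128]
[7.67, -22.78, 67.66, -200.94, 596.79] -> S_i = 7.67*(-2.97)^i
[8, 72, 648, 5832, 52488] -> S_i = 8*9^i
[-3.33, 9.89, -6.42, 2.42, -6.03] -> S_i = Random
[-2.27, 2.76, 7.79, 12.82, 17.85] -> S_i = -2.27 + 5.03*i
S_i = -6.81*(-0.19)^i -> [-6.81, 1.29, -0.25, 0.05, -0.01]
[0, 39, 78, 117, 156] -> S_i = 0 + 39*i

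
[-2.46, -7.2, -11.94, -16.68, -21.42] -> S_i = -2.46 + -4.74*i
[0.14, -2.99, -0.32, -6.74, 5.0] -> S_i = Random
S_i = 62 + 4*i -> [62, 66, 70, 74, 78]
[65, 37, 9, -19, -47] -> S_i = 65 + -28*i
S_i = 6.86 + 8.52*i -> [6.86, 15.38, 23.9, 32.42, 40.94]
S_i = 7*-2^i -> [7, -14, 28, -56, 112]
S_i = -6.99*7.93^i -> [-6.99, -55.43, -439.57, -3485.75, -27642.03]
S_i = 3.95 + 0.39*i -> [3.95, 4.34, 4.73, 5.12, 5.51]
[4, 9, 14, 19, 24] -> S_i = 4 + 5*i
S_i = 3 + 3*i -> [3, 6, 9, 12, 15]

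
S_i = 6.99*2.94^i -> [6.99, 20.55, 60.42, 177.63, 522.24]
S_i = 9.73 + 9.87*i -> [9.73, 19.6, 29.47, 39.34, 49.21]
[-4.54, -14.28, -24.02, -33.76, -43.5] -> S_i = -4.54 + -9.74*i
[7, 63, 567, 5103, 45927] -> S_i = 7*9^i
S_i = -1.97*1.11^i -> [-1.97, -2.19, -2.43, -2.69, -2.99]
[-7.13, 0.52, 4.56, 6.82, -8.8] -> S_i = Random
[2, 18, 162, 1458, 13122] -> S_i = 2*9^i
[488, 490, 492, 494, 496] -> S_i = 488 + 2*i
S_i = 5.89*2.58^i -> [5.89, 15.2, 39.21, 101.15, 260.97]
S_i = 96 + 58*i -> [96, 154, 212, 270, 328]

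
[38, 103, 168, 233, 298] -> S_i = 38 + 65*i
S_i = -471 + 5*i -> [-471, -466, -461, -456, -451]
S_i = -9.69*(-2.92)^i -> [-9.69, 28.29, -82.62, 241.25, -704.46]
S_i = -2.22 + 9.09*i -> [-2.22, 6.87, 15.96, 25.05, 34.14]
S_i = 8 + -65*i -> [8, -57, -122, -187, -252]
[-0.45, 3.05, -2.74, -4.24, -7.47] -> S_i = Random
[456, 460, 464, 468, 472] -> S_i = 456 + 4*i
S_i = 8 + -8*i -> [8, 0, -8, -16, -24]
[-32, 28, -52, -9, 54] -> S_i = Random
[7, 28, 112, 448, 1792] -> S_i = 7*4^i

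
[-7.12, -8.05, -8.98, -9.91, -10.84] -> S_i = -7.12 + -0.93*i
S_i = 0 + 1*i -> [0, 1, 2, 3, 4]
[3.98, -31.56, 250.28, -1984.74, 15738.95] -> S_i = 3.98*(-7.93)^i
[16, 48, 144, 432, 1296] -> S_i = 16*3^i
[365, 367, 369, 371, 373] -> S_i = 365 + 2*i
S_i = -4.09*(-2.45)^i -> [-4.09, 10.02, -24.55, 60.15, -147.36]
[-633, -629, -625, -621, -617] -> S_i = -633 + 4*i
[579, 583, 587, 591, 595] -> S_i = 579 + 4*i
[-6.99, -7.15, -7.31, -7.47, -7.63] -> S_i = -6.99 + -0.16*i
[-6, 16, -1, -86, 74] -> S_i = Random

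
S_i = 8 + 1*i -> [8, 9, 10, 11, 12]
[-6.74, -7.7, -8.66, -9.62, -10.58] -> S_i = -6.74 + -0.96*i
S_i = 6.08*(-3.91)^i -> [6.08, -23.77, 92.95, -363.44, 1421.05]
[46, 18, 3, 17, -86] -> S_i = Random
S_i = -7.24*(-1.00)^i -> [-7.24, 7.24, -7.24, 7.24, -7.24]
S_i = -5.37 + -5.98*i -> [-5.37, -11.35, -17.33, -23.31, -29.29]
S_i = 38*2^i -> [38, 76, 152, 304, 608]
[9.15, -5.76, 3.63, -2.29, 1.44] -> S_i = 9.15*(-0.63)^i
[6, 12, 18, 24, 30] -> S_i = 6 + 6*i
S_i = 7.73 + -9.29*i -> [7.73, -1.56, -10.85, -20.14, -29.43]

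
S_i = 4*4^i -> [4, 16, 64, 256, 1024]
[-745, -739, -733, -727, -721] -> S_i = -745 + 6*i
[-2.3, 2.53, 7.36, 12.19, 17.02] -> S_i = -2.30 + 4.83*i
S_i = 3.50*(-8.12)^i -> [3.5, -28.42, 230.77, -1873.86, 15215.71]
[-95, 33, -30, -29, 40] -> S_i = Random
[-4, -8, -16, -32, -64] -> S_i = -4*2^i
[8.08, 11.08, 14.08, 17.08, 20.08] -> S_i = 8.08 + 3.00*i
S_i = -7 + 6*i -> [-7, -1, 5, 11, 17]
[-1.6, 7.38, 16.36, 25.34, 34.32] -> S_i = -1.60 + 8.98*i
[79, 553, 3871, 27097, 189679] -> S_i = 79*7^i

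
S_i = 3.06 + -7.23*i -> [3.06, -4.17, -11.4, -18.63, -25.86]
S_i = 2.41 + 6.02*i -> [2.41, 8.43, 14.45, 20.47, 26.49]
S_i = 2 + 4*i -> [2, 6, 10, 14, 18]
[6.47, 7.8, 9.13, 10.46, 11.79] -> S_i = 6.47 + 1.33*i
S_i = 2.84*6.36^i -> [2.84, 18.06, 114.88, 730.62, 4646.72]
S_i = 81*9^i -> [81, 729, 6561, 59049, 531441]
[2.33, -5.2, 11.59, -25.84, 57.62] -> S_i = 2.33*(-2.23)^i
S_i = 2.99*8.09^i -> [2.99, 24.19, 195.69, 1583.13, 12807.53]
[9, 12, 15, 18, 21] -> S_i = 9 + 3*i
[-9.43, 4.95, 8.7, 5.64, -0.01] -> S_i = Random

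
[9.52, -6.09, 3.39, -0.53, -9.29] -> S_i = Random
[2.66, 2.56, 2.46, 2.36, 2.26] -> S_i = 2.66 + -0.10*i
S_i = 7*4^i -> [7, 28, 112, 448, 1792]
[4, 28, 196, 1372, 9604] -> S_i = 4*7^i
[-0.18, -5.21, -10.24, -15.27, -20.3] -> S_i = -0.18 + -5.03*i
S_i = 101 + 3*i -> [101, 104, 107, 110, 113]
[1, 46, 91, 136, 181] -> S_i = 1 + 45*i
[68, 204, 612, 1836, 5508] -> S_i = 68*3^i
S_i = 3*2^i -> [3, 6, 12, 24, 48]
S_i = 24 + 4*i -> [24, 28, 32, 36, 40]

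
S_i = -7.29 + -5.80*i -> [-7.29, -13.09, -18.89, -24.69, -30.49]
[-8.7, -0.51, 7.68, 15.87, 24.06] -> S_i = -8.70 + 8.19*i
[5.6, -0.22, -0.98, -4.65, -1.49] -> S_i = Random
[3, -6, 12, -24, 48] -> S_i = 3*-2^i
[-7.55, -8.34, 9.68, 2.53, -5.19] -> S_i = Random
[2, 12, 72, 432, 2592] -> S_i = 2*6^i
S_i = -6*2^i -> [-6, -12, -24, -48, -96]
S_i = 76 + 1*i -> [76, 77, 78, 79, 80]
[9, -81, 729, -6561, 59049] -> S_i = 9*-9^i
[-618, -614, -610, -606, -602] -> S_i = -618 + 4*i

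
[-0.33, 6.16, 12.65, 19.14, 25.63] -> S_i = -0.33 + 6.49*i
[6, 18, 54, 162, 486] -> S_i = 6*3^i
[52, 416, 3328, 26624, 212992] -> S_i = 52*8^i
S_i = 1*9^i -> [1, 9, 81, 729, 6561]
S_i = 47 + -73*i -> [47, -26, -99, -172, -245]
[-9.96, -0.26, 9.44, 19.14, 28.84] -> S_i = -9.96 + 9.70*i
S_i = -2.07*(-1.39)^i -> [-2.07, 2.88, -4.0, 5.56, -7.73]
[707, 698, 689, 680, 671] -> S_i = 707 + -9*i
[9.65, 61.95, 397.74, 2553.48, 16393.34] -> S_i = 9.65*6.42^i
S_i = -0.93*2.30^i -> [-0.93, -2.14, -4.92, -11.32, -26.03]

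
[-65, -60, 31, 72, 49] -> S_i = Random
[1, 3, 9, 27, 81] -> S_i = 1*3^i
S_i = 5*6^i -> [5, 30, 180, 1080, 6480]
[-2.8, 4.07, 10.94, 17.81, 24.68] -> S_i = -2.80 + 6.87*i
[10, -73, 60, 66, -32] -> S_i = Random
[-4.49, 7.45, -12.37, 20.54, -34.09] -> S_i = -4.49*(-1.66)^i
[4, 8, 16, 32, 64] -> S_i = 4*2^i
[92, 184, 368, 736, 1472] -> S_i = 92*2^i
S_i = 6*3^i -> [6, 18, 54, 162, 486]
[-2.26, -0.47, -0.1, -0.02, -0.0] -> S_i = -2.26*0.21^i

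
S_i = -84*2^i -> [-84, -168, -336, -672, -1344]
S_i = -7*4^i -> [-7, -28, -112, -448, -1792]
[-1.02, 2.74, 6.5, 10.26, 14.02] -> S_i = -1.02 + 3.76*i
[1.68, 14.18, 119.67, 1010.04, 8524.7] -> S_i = 1.68*8.44^i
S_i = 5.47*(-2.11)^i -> [5.47, -11.54, 24.35, -51.38, 108.42]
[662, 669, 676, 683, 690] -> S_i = 662 + 7*i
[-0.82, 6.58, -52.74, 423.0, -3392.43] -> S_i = -0.82*(-8.02)^i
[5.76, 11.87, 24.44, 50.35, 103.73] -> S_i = 5.76*2.06^i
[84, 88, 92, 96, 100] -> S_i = 84 + 4*i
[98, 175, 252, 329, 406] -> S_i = 98 + 77*i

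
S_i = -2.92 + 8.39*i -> [-2.92, 5.47, 13.86, 22.25, 30.64]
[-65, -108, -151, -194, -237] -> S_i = -65 + -43*i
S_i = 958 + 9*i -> [958, 967, 976, 985, 994]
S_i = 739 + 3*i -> [739, 742, 745, 748, 751]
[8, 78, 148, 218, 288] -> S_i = 8 + 70*i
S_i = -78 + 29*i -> [-78, -49, -20, 9, 38]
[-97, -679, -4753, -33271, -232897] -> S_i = -97*7^i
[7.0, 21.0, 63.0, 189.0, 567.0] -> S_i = 7.00*3.00^i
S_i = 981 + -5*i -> [981, 976, 971, 966, 961]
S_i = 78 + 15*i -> [78, 93, 108, 123, 138]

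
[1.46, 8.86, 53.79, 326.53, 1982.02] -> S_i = 1.46*6.07^i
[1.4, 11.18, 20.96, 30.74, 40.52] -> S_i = 1.40 + 9.78*i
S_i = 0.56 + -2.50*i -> [0.56, -1.94, -4.44, -6.94, -9.44]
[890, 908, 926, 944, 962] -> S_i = 890 + 18*i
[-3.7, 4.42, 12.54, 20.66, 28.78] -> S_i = -3.70 + 8.12*i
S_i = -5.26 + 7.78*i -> [-5.26, 2.52, 10.3, 18.08, 25.86]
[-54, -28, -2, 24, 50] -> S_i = -54 + 26*i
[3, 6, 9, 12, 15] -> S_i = 3 + 3*i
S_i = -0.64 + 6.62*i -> [-0.64, 5.98, 12.6, 19.22, 25.84]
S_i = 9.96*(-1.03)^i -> [9.96, -10.26, 10.57, -10.88, 11.21]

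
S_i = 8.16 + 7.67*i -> [8.16, 15.83, 23.5, 31.17, 38.84]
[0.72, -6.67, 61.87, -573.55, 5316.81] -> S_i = 0.72*(-9.27)^i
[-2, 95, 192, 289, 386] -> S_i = -2 + 97*i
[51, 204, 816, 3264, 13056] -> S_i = 51*4^i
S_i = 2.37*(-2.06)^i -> [2.37, -4.88, 10.06, -20.72, 42.68]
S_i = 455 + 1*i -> [455, 456, 457, 458, 459]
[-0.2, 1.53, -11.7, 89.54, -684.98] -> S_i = -0.20*(-7.65)^i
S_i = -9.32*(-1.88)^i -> [-9.32, 17.52, -32.94, 61.93, -116.43]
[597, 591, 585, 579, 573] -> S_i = 597 + -6*i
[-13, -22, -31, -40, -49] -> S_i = -13 + -9*i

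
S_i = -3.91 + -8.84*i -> [-3.91, -12.75, -21.59, -30.43, -39.27]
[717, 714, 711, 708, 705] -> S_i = 717 + -3*i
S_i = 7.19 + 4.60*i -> [7.19, 11.79, 16.39, 20.99, 25.59]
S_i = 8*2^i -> [8, 16, 32, 64, 128]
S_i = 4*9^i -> [4, 36, 324, 2916, 26244]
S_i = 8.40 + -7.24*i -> [8.4, 1.16, -6.08, -13.32, -20.56]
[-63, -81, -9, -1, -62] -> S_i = Random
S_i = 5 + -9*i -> [5, -4, -13, -22, -31]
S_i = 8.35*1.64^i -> [8.35, 13.69, 22.46, 36.83, 60.4]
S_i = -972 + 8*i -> [-972, -964, -956, -948, -940]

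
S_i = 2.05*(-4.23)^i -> [2.05, -8.67, 36.68, -155.16, 656.32]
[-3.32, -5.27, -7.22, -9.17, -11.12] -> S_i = -3.32 + -1.95*i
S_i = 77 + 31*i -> [77, 108, 139, 170, 201]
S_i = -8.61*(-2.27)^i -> [-8.61, 19.54, -44.37, 100.71, -228.62]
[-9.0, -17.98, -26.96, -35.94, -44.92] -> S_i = -9.00 + -8.98*i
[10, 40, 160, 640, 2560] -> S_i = 10*4^i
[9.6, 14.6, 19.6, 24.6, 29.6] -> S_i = 9.60 + 5.00*i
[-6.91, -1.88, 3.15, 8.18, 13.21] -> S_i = -6.91 + 5.03*i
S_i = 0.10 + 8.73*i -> [0.1, 8.83, 17.56, 26.29, 35.02]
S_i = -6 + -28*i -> [-6, -34, -62, -90, -118]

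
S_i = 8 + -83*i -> [8, -75, -158, -241, -324]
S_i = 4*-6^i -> [4, -24, 144, -864, 5184]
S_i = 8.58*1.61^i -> [8.58, 13.81, 22.24, 35.81, 57.65]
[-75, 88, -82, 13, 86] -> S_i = Random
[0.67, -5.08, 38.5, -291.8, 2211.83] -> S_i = 0.67*(-7.58)^i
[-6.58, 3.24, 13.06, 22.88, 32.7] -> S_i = -6.58 + 9.82*i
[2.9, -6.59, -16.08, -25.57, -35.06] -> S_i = 2.90 + -9.49*i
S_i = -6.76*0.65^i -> [-6.76, -4.39, -2.86, -1.86, -1.21]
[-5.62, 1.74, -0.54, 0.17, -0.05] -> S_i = -5.62*(-0.31)^i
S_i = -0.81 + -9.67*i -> [-0.81, -10.48, -20.15, -29.82, -39.49]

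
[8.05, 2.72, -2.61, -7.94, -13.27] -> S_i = 8.05 + -5.33*i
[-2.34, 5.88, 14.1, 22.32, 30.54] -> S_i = -2.34 + 8.22*i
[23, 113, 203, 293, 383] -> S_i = 23 + 90*i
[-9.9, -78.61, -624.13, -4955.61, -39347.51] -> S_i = -9.90*7.94^i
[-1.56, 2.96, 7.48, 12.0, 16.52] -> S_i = -1.56 + 4.52*i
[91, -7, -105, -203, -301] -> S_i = 91 + -98*i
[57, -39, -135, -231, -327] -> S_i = 57 + -96*i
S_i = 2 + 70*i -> [2, 72, 142, 212, 282]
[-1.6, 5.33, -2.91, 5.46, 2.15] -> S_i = Random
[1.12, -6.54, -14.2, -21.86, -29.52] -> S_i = 1.12 + -7.66*i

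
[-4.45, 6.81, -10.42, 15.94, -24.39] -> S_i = -4.45*(-1.53)^i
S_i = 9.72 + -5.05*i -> [9.72, 4.67, -0.38, -5.43, -10.48]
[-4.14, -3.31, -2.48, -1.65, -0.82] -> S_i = -4.14 + 0.83*i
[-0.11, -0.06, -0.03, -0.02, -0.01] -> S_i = -0.11*0.56^i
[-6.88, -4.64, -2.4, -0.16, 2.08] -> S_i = -6.88 + 2.24*i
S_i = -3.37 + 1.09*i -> [-3.37, -2.28, -1.19, -0.1, 0.99]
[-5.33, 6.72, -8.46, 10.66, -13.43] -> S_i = -5.33*(-1.26)^i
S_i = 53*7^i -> [53, 371, 2597, 18179, 127253]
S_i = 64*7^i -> [64, 448, 3136, 21952, 153664]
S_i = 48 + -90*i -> [48, -42, -132, -222, -312]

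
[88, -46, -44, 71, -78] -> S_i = Random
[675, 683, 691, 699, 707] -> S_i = 675 + 8*i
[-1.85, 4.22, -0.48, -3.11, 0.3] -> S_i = Random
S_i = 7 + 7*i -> [7, 14, 21, 28, 35]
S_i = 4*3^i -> [4, 12, 36, 108, 324]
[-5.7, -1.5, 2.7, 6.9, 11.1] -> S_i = -5.70 + 4.20*i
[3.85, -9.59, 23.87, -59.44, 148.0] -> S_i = 3.85*(-2.49)^i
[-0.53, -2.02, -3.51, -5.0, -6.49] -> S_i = -0.53 + -1.49*i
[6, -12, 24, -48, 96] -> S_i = 6*-2^i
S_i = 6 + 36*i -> [6, 42, 78, 114, 150]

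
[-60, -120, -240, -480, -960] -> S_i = -60*2^i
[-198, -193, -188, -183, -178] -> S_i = -198 + 5*i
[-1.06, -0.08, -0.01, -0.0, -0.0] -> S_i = -1.06*0.08^i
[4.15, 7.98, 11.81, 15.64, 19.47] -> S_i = 4.15 + 3.83*i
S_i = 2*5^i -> [2, 10, 50, 250, 1250]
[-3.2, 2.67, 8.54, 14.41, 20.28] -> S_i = -3.20 + 5.87*i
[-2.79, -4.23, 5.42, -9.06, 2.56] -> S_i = Random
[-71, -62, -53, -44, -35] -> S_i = -71 + 9*i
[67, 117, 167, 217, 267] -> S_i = 67 + 50*i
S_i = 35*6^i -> [35, 210, 1260, 7560, 45360]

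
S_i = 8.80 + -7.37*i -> [8.8, 1.43, -5.94, -13.31, -20.68]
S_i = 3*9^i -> [3, 27, 243, 2187, 19683]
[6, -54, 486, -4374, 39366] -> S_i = 6*-9^i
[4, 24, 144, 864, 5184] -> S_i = 4*6^i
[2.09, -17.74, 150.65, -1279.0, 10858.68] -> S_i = 2.09*(-8.49)^i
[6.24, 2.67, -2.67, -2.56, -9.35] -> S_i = Random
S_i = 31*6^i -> [31, 186, 1116, 6696, 40176]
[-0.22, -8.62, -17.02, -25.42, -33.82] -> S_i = -0.22 + -8.40*i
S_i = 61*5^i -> [61, 305, 1525, 7625, 38125]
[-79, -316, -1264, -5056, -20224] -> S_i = -79*4^i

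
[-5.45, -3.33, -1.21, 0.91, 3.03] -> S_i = -5.45 + 2.12*i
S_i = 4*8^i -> [4, 32, 256, 2048, 16384]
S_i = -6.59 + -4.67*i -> [-6.59, -11.26, -15.93, -20.6, -25.27]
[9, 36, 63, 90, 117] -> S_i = 9 + 27*i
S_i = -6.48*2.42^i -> [-6.48, -15.68, -37.95, -91.84, -222.25]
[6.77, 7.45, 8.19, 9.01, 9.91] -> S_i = 6.77*1.10^i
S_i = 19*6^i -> [19, 114, 684, 4104, 24624]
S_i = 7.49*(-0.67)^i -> [7.49, -5.02, 3.36, -2.25, 1.51]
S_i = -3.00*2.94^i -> [-3.0, -8.82, -25.93, -76.24, -224.14]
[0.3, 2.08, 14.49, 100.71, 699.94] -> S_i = 0.30*6.95^i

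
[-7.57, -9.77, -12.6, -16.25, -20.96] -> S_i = -7.57*1.29^i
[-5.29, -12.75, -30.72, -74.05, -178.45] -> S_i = -5.29*2.41^i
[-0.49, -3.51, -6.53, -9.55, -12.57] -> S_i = -0.49 + -3.02*i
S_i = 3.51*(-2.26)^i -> [3.51, -7.93, 17.93, -40.52, 91.57]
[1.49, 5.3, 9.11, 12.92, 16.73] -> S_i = 1.49 + 3.81*i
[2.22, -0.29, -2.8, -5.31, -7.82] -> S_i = 2.22 + -2.51*i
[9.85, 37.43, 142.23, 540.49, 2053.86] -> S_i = 9.85*3.80^i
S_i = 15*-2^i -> [15, -30, 60, -120, 240]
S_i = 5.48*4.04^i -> [5.48, 22.14, 89.44, 361.35, 1459.84]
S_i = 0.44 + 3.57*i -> [0.44, 4.01, 7.58, 11.15, 14.72]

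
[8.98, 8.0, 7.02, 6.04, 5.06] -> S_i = 8.98 + -0.98*i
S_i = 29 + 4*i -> [29, 33, 37, 41, 45]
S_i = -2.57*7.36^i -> [-2.57, -18.92, -139.22, -1024.63, -7541.27]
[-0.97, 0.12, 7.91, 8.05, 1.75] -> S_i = Random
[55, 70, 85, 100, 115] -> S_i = 55 + 15*i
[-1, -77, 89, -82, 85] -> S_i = Random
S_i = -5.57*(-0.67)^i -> [-5.57, 3.73, -2.5, 1.68, -1.12]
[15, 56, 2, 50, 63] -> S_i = Random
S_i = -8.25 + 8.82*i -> [-8.25, 0.57, 9.39, 18.21, 27.03]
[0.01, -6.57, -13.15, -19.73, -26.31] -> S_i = 0.01 + -6.58*i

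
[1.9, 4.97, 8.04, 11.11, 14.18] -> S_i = 1.90 + 3.07*i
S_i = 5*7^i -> [5, 35, 245, 1715, 12005]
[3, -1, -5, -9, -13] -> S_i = 3 + -4*i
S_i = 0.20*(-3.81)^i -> [0.2, -0.76, 2.9, -11.06, 42.14]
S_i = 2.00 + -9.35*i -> [2.0, -7.35, -16.7, -26.05, -35.4]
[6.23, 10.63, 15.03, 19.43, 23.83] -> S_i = 6.23 + 4.40*i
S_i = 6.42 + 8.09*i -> [6.42, 14.51, 22.6, 30.69, 38.78]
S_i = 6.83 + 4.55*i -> [6.83, 11.38, 15.93, 20.48, 25.03]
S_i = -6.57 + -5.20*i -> [-6.57, -11.77, -16.97, -22.17, -27.37]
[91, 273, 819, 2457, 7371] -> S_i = 91*3^i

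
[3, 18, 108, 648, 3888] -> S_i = 3*6^i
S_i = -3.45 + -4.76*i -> [-3.45, -8.21, -12.97, -17.73, -22.49]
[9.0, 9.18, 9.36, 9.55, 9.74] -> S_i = 9.00*1.02^i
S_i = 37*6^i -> [37, 222, 1332, 7992, 47952]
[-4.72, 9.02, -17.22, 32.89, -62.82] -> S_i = -4.72*(-1.91)^i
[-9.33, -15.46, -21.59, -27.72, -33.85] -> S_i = -9.33 + -6.13*i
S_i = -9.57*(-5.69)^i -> [-9.57, 54.45, -309.84, 1762.99, -10031.39]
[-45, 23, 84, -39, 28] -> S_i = Random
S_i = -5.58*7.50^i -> [-5.58, -41.85, -313.88, -2354.06, -17655.47]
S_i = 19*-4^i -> [19, -76, 304, -1216, 4864]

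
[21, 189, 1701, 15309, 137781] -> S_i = 21*9^i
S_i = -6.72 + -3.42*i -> [-6.72, -10.14, -13.56, -16.98, -20.4]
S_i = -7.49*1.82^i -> [-7.49, -13.63, -24.81, -45.15, -82.18]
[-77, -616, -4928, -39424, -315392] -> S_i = -77*8^i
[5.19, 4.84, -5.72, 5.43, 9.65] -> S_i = Random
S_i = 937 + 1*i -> [937, 938, 939, 940, 941]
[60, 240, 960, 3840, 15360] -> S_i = 60*4^i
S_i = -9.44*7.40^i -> [-9.44, -69.86, -516.93, -3825.31, -28307.33]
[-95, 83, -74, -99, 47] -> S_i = Random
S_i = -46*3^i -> [-46, -138, -414, -1242, -3726]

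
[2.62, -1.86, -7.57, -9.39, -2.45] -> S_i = Random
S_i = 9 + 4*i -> [9, 13, 17, 21, 25]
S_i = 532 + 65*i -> [532, 597, 662, 727, 792]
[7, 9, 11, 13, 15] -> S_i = 7 + 2*i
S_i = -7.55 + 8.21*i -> [-7.55, 0.66, 8.87, 17.08, 25.29]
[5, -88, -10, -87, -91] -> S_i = Random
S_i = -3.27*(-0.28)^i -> [-3.27, 0.92, -0.26, 0.07, -0.02]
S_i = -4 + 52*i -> [-4, 48, 100, 152, 204]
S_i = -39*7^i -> [-39, -273, -1911, -13377, -93639]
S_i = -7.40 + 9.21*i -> [-7.4, 1.81, 11.02, 20.23, 29.44]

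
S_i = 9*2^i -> [9, 18, 36, 72, 144]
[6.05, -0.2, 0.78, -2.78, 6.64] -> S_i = Random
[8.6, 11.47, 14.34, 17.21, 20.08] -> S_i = 8.60 + 2.87*i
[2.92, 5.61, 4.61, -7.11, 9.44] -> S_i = Random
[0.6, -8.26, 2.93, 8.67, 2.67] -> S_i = Random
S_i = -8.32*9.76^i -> [-8.32, -81.2, -792.54, -7735.22, -75495.77]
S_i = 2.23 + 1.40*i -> [2.23, 3.63, 5.03, 6.43, 7.83]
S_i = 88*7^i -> [88, 616, 4312, 30184, 211288]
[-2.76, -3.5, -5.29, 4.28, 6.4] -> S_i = Random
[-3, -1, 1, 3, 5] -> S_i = -3 + 2*i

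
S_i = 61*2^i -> [61, 122, 244, 488, 976]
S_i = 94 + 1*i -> [94, 95, 96, 97, 98]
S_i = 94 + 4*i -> [94, 98, 102, 106, 110]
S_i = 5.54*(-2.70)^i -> [5.54, -14.96, 40.39, -109.04, 294.42]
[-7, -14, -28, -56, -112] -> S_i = -7*2^i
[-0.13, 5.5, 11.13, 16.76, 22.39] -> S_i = -0.13 + 5.63*i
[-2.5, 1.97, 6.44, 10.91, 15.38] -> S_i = -2.50 + 4.47*i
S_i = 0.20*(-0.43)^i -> [0.2, -0.09, 0.04, -0.02, 0.01]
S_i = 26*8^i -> [26, 208, 1664, 13312, 106496]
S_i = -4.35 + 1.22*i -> [-4.35, -3.13, -1.91, -0.69, 0.53]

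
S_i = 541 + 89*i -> [541, 630, 719, 808, 897]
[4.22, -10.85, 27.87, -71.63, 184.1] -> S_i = 4.22*(-2.57)^i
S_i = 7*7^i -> [7, 49, 343, 2401, 16807]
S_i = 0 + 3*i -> [0, 3, 6, 9, 12]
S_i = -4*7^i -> [-4, -28, -196, -1372, -9604]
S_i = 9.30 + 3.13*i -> [9.3, 12.43, 15.56, 18.69, 21.82]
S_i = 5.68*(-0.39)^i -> [5.68, -2.22, 0.86, -0.34, 0.13]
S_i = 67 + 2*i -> [67, 69, 71, 73, 75]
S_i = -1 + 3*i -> [-1, 2, 5, 8, 11]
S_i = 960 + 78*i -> [960, 1038, 1116, 1194, 1272]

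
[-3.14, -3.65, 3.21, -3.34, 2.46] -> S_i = Random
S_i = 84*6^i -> [84, 504, 3024, 18144, 108864]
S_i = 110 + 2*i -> [110, 112, 114, 116, 118]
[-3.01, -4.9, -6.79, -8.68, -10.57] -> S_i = -3.01 + -1.89*i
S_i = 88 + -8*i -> [88, 80, 72, 64, 56]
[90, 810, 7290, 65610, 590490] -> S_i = 90*9^i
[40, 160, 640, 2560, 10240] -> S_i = 40*4^i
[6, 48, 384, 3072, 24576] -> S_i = 6*8^i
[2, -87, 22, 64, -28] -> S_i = Random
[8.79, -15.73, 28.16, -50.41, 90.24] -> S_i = 8.79*(-1.79)^i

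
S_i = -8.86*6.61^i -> [-8.86, -58.56, -387.11, -2558.81, -16913.74]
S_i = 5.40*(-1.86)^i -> [5.4, -10.04, 18.68, -34.75, 64.63]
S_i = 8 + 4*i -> [8, 12, 16, 20, 24]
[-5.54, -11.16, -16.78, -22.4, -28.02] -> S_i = -5.54 + -5.62*i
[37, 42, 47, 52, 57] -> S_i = 37 + 5*i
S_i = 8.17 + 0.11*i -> [8.17, 8.28, 8.39, 8.5, 8.61]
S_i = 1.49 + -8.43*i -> [1.49, -6.94, -15.37, -23.8, -32.23]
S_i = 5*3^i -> [5, 15, 45, 135, 405]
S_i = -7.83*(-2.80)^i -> [-7.83, 21.92, -61.39, 171.88, -481.28]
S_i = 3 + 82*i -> [3, 85, 167, 249, 331]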